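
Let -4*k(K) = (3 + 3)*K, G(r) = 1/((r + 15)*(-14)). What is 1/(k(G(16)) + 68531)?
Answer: 868/59484911 ≈ 1.4592e-5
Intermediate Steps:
G(r) = -1/(14*(15 + r)) (G(r) = -1/14/(15 + r) = -1/(14*(15 + r)))
k(K) = -3*K/2 (k(K) = -(3 + 3)*K/4 = -3*K/2)
1/(k(G(16)) + 68531) = 1/(-(-3)/(2*(210 + 14*16)) + 68531) = 1/(-(-3)/(2*(210 + 224)) + 68531) = 1/(-(-3)/(2*434) + 68531) = 1/(-3/2*(-1/434) + 68531) = 1/(3/868 + 68531) = 1/(59484911/868) = 868/59484911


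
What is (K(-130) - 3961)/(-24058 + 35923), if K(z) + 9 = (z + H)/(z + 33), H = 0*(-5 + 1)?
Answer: -25664/76727 ≈ -0.33448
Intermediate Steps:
H = 0 (H = 0*(-4) = 0)
K(z) = -9 + z/(33 + z) (K(z) = -9 + (z + 0)/(z + 33) = -9 + z/(33 + z))
(K(-130) - 3961)/(-24058 + 35923) = ((-297 - 8*(-130))/(33 - 130) - 3961)/(-24058 + 35923) = ((-297 + 1040)/(-97) - 3961)/11865 = (-1/97*743 - 3961)*(1/11865) = (-743/97 - 3961)*(1/11865) = -384960/97*1/11865 = -25664/76727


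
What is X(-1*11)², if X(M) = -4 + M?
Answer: 225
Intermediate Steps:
X(-1*11)² = (-4 - 1*11)² = (-4 - 11)² = (-15)² = 225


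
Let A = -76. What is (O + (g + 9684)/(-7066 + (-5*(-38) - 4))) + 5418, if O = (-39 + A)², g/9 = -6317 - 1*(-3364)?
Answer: 128280733/6880 ≈ 18645.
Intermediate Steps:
g = -26577 (g = 9*(-6317 - 1*(-3364)) = 9*(-6317 + 3364) = 9*(-2953) = -26577)
O = 13225 (O = (-39 - 76)² = (-115)² = 13225)
(O + (g + 9684)/(-7066 + (-5*(-38) - 4))) + 5418 = (13225 + (-26577 + 9684)/(-7066 + (-5*(-38) - 4))) + 5418 = (13225 - 16893/(-7066 + (190 - 4))) + 5418 = (13225 - 16893/(-7066 + 186)) + 5418 = (13225 - 16893/(-6880)) + 5418 = (13225 - 16893*(-1/6880)) + 5418 = (13225 + 16893/6880) + 5418 = 91004893/6880 + 5418 = 128280733/6880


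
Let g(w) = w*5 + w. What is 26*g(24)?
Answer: 3744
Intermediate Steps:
g(w) = 6*w (g(w) = 5*w + w = 6*w)
26*g(24) = 26*(6*24) = 26*144 = 3744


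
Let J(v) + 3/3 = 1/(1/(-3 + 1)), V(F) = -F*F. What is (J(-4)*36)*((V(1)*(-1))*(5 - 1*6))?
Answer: 108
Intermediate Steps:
V(F) = -F**2
J(v) = -3 (J(v) = -1 + 1/(1/(-3 + 1)) = -1 + 1/(1/(-2)) = -1 + 1/(-1/2) = -1 - 2 = -3)
(J(-4)*36)*((V(1)*(-1))*(5 - 1*6)) = (-3*36)*((-1*1**2*(-1))*(5 - 1*6)) = -108*-1*1*(-1)*(5 - 6) = -108*(-1*(-1))*(-1) = -108*(-1) = 108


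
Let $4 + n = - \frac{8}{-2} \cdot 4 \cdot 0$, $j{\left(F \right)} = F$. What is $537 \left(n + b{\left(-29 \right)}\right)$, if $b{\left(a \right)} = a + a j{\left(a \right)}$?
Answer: $433896$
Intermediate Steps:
$n = -4$ ($n = -4 + - \frac{8}{-2} \cdot 4 \cdot 0 = -4 + \left(-8\right) \left(- \frac{1}{2}\right) 4 \cdot 0 = -4 + 4 \cdot 4 \cdot 0 = -4 + 16 \cdot 0 = -4 + 0 = -4$)
$b{\left(a \right)} = a + a^{2}$ ($b{\left(a \right)} = a + a a = a + a^{2}$)
$537 \left(n + b{\left(-29 \right)}\right) = 537 \left(-4 - 29 \left(1 - 29\right)\right) = 537 \left(-4 - -812\right) = 537 \left(-4 + 812\right) = 537 \cdot 808 = 433896$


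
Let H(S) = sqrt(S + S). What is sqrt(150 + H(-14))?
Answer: sqrt(150 + 2*I*sqrt(7)) ≈ 12.249 + 0.216*I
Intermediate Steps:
H(S) = sqrt(2)*sqrt(S) (H(S) = sqrt(2*S) = sqrt(2)*sqrt(S))
sqrt(150 + H(-14)) = sqrt(150 + sqrt(2)*sqrt(-14)) = sqrt(150 + sqrt(2)*(I*sqrt(14))) = sqrt(150 + 2*I*sqrt(7))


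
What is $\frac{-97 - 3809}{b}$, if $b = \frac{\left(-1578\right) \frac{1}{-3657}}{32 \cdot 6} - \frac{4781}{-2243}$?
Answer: $- \frac{1025265753792}{560081653} \approx -1830.6$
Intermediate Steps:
$b = \frac{560081653}{262484832}$ ($b = \frac{\left(-1578\right) \left(- \frac{1}{3657}\right)}{192} - - \frac{4781}{2243} = \frac{526}{1219} \cdot \frac{1}{192} + \frac{4781}{2243} = \frac{263}{117024} + \frac{4781}{2243} = \frac{560081653}{262484832} \approx 2.1338$)
$\frac{-97 - 3809}{b} = \frac{-97 - 3809}{\frac{560081653}{262484832}} = \left(-97 - 3809\right) \frac{262484832}{560081653} = \left(-3906\right) \frac{262484832}{560081653} = - \frac{1025265753792}{560081653}$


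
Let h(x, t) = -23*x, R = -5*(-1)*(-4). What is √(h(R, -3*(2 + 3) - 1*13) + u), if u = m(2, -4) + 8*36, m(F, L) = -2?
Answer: √746 ≈ 27.313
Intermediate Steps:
R = -20 (R = 5*(-4) = -20)
u = 286 (u = -2 + 8*36 = -2 + 288 = 286)
√(h(R, -3*(2 + 3) - 1*13) + u) = √(-23*(-20) + 286) = √(460 + 286) = √746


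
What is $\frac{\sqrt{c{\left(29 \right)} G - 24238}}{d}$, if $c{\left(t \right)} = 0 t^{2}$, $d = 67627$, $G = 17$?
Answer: $\frac{i \sqrt{24238}}{67627} \approx 0.0023021 i$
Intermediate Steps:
$c{\left(t \right)} = 0$
$\frac{\sqrt{c{\left(29 \right)} G - 24238}}{d} = \frac{\sqrt{0 \cdot 17 - 24238}}{67627} = \sqrt{0 - 24238} \cdot \frac{1}{67627} = \sqrt{-24238} \cdot \frac{1}{67627} = i \sqrt{24238} \cdot \frac{1}{67627} = \frac{i \sqrt{24238}}{67627}$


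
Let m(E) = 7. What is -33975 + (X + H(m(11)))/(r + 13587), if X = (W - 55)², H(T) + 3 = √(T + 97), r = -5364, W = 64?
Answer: -93125449/2741 + 2*√26/8223 ≈ -33975.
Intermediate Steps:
H(T) = -3 + √(97 + T) (H(T) = -3 + √(T + 97) = -3 + √(97 + T))
X = 81 (X = (64 - 55)² = 9² = 81)
-33975 + (X + H(m(11)))/(r + 13587) = -33975 + (81 + (-3 + √(97 + 7)))/(-5364 + 13587) = -33975 + (81 + (-3 + √104))/8223 = -33975 + (81 + (-3 + 2*√26))*(1/8223) = -33975 + (78 + 2*√26)*(1/8223) = -33975 + (26/2741 + 2*√26/8223) = -93125449/2741 + 2*√26/8223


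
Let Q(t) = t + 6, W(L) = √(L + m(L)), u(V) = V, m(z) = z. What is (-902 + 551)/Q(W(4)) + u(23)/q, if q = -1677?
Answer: -1766203/23478 + 351*√2/14 ≈ -39.772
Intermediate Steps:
W(L) = √2*√L (W(L) = √(L + L) = √(2*L) = √2*√L)
Q(t) = 6 + t
(-902 + 551)/Q(W(4)) + u(23)/q = (-902 + 551)/(6 + √2*√4) + 23/(-1677) = -351/(6 + √2*2) + 23*(-1/1677) = -351/(6 + 2*√2) - 23/1677 = -23/1677 - 351/(6 + 2*√2)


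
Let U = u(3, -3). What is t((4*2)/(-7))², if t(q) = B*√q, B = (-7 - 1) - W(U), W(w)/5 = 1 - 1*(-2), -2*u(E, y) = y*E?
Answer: -4232/7 ≈ -604.57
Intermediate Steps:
u(E, y) = -E*y/2 (u(E, y) = -y*E/2 = -E*y/2)
U = 9/2 (U = -½*3*(-3) = 9/2 ≈ 4.5000)
W(w) = 15 (W(w) = 5*(1 - 1*(-2)) = 5*(1 + 2) = 5*3 = 15)
B = -23 (B = (-7 - 1) - 1*15 = -8 - 15 = -23)
t(q) = -23*√q
t((4*2)/(-7))² = (-23*√(-8/7))² = (-23*2*I*√14/7)² = (-46*I*√14/7)² = -4232/7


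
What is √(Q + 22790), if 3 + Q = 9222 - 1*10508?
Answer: 3*√2389 ≈ 146.63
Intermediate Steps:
Q = -1289 (Q = -3 + (9222 - 1*10508) = -3 + (9222 - 10508) = -3 - 1286 = -1289)
√(Q + 22790) = √(-1289 + 22790) = √21501 = 3*√2389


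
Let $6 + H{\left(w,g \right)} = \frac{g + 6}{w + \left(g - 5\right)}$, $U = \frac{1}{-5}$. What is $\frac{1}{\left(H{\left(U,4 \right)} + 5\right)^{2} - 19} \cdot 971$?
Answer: $\frac{8739}{613} \approx 14.256$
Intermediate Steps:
$U = - \frac{1}{5} \approx -0.2$
$H{\left(w,g \right)} = -6 + \frac{6 + g}{-5 + g + w}$ ($H{\left(w,g \right)} = -6 + \frac{g + 6}{w + \left(g - 5\right)} = -6 + \frac{6 + g}{w + \left(g - 5\right)} = -6 + \frac{6 + g}{w + \left(-5 + g\right)} = -6 + \frac{6 + g}{-5 + g + w}$)
$\frac{1}{\left(H{\left(U,4 \right)} + 5\right)^{2} - 19} \cdot 971 = \frac{1}{\left(\frac{36 - - \frac{6}{5} - 20}{-5 + 4 - \frac{1}{5}} + 5\right)^{2} - 19} \cdot 971 = \frac{1}{\left(\frac{36 + \frac{6}{5} - 20}{- \frac{6}{5}} + 5\right)^{2} - 19} \cdot 971 = \frac{1}{\left(\left(- \frac{5}{6}\right) \frac{86}{5} + 5\right)^{2} - 19} \cdot 971 = \frac{1}{\left(- \frac{43}{3} + 5\right)^{2} - 19} \cdot 971 = \frac{1}{\left(- \frac{28}{3}\right)^{2} - 19} \cdot 971 = \frac{1}{\frac{784}{9} - 19} \cdot 971 = \frac{1}{\frac{613}{9}} \cdot 971 = \frac{9}{613} \cdot 971 = \frac{8739}{613}$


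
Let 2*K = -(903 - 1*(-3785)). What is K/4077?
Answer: -2344/4077 ≈ -0.57493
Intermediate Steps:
K = -2344 (K = (-(903 - 1*(-3785)))/2 = (-(903 + 3785))/2 = (-1*4688)/2 = (1/2)*(-4688) = -2344)
K/4077 = -2344/4077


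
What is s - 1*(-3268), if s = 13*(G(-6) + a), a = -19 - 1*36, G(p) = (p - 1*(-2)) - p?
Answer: 2579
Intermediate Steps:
G(p) = 2 (G(p) = (p + 2) - p = (2 + p) - p = 2)
a = -55 (a = -19 - 36 = -55)
s = -689 (s = 13*(2 - 55) = 13*(-53) = -689)
s - 1*(-3268) = -689 - 1*(-3268) = -689 + 3268 = 2579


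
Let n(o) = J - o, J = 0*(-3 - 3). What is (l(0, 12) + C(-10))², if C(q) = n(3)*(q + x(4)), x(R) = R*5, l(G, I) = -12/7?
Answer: 49284/49 ≈ 1005.8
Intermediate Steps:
l(G, I) = -12/7 (l(G, I) = -12*⅐ = -12/7)
x(R) = 5*R
J = 0 (J = 0*(-6) = 0)
n(o) = -o (n(o) = 0 - o = -o)
C(q) = -60 - 3*q (C(q) = (-1*3)*(q + 5*4) = -3*(q + 20) = -3*(20 + q) = -60 - 3*q)
(l(0, 12) + C(-10))² = (-12/7 + (-60 - 3*(-10)))² = (-12/7 + (-60 + 30))² = (-12/7 - 30)² = (-222/7)² = 49284/49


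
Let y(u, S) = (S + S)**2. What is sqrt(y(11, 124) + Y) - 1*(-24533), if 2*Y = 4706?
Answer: 24533 + sqrt(63857) ≈ 24786.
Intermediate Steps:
Y = 2353 (Y = (1/2)*4706 = 2353)
y(u, S) = 4*S**2 (y(u, S) = (2*S)**2 = 4*S**2)
sqrt(y(11, 124) + Y) - 1*(-24533) = sqrt(4*124**2 + 2353) - 1*(-24533) = sqrt(4*15376 + 2353) + 24533 = sqrt(61504 + 2353) + 24533 = sqrt(63857) + 24533 = 24533 + sqrt(63857)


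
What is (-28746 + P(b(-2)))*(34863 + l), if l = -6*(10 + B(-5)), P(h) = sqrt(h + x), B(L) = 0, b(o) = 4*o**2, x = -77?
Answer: -1000447038 + 34803*I*sqrt(61) ≈ -1.0004e+9 + 2.7182e+5*I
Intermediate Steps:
P(h) = sqrt(-77 + h) (P(h) = sqrt(h - 77) = sqrt(-77 + h))
l = -60 (l = -6*(10 + 0) = -6*10 = -60)
(-28746 + P(b(-2)))*(34863 + l) = (-28746 + sqrt(-77 + 4*(-2)**2))*(34863 - 60) = (-28746 + sqrt(-77 + 4*4))*34803 = (-28746 + sqrt(-77 + 16))*34803 = (-28746 + sqrt(-61))*34803 = (-28746 + I*sqrt(61))*34803 = -1000447038 + 34803*I*sqrt(61)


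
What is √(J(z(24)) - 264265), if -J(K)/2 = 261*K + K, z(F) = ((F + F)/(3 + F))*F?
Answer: I*√2579601/3 ≈ 535.37*I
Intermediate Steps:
z(F) = 2*F²/(3 + F) (z(F) = ((2*F)/(3 + F))*F = (2*F/(3 + F))*F = 2*F²/(3 + F))
J(K) = -524*K (J(K) = -2*(261*K + K) = -524*K)
√(J(z(24)) - 264265) = √(-1048*24²/(3 + 24) - 264265) = √(-1048*576/27 - 264265) = √(-524*128/3 - 264265) = √(-67072/3 - 264265) = √(-859867/3) = I*√2579601/3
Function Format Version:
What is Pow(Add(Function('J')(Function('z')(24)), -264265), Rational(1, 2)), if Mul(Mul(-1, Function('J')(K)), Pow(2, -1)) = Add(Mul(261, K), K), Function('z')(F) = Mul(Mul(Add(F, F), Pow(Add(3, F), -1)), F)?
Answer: Mul(Rational(1, 3), I, Pow(2579601, Rational(1, 2))) ≈ Mul(535.37, I)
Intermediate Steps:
Function('z')(F) = Mul(2, Pow(F, 2), Pow(Add(3, F), -1)) (Function('z')(F) = Mul(Mul(Mul(2, F), Pow(Add(3, F), -1)), F) = Mul(Mul(2, F, Pow(Add(3, F), -1)), F) = Mul(2, Pow(F, 2), Pow(Add(3, F), -1)))
Function('J')(K) = Mul(-524, K) (Function('J')(K) = Mul(-2, Add(Mul(261, K), K)) = Mul(-2, Mul(262, K)) = Mul(-524, K))
Pow(Add(Function('J')(Function('z')(24)), -264265), Rational(1, 2)) = Pow(Add(Mul(-524, Mul(2, Pow(24, 2), Pow(Add(3, 24), -1))), -264265), Rational(1, 2)) = Pow(Add(Mul(-524, Mul(2, 576, Pow(27, -1))), -264265), Rational(1, 2)) = Pow(Add(Mul(-524, Mul(2, 576, Rational(1, 27))), -264265), Rational(1, 2)) = Pow(Add(Mul(-524, Rational(128, 3)), -264265), Rational(1, 2)) = Pow(Add(Rational(-67072, 3), -264265), Rational(1, 2)) = Pow(Rational(-859867, 3), Rational(1, 2)) = Mul(Rational(1, 3), I, Pow(2579601, Rational(1, 2)))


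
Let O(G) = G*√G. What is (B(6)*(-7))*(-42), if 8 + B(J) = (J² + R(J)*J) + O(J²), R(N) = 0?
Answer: 71736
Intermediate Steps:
O(G) = G^(3/2)
B(J) = -8 + J² + (J²)^(3/2) (B(J) = -8 + ((J² + 0*J) + (J²)^(3/2)) = -8 + ((J² + 0) + (J²)^(3/2)) = -8 + (J² + (J²)^(3/2)) = -8 + J² + (J²)^(3/2))
(B(6)*(-7))*(-42) = ((-8 + 6² + (6²)^(3/2))*(-7))*(-42) = ((-8 + 36 + 36^(3/2))*(-7))*(-42) = ((-8 + 36 + 216)*(-7))*(-42) = (244*(-7))*(-42) = -1708*(-42) = 71736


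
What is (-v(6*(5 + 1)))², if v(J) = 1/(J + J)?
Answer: 1/5184 ≈ 0.00019290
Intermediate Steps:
v(J) = 1/(2*J)
(-v(6*(5 + 1)))² = (-1/(2*(6*(5 + 1))))² = (-1/(2*(6*6)))² = (-1/(2*36))² = (-1*1/72)² = (-1/72)² = 1/5184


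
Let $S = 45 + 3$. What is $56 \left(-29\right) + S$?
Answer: $-1576$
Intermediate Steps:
$S = 48$
$56 \left(-29\right) + S = 56 \left(-29\right) + 48 = -1624 + 48 = -1576$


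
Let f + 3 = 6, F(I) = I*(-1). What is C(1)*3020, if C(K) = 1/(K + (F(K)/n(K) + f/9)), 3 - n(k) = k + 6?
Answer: 36240/19 ≈ 1907.4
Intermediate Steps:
F(I) = -I
n(k) = -3 - k (n(k) = 3 - (k + 6) = 3 - (6 + k) = 3 + (-6 - k) = -3 - k)
f = 3 (f = -3 + 6 = 3)
C(K) = 1/(⅓ + K - K/(-3 - K)) (C(K) = 1/(K + ((-K)/(-3 - K) + 3/9)) = 1/(K + (-K/(-3 - K) + 3*(⅑))) = 1/(K + (-K/(-3 - K) + ⅓)) = 1/(K + (⅓ - K/(-3 - K))) = 1/(⅓ + K - K/(-3 - K)))
C(1)*3020 = (3*(3 + 1)/(3 + 3*1² + 13*1))*3020 = (3*4/(3 + 3*1 + 13))*3020 = (3*4/(3 + 3 + 13))*3020 = (3*4/19)*3020 = (3*(1/19)*4)*3020 = (12/19)*3020 = 36240/19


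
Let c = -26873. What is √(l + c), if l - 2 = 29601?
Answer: √2730 ≈ 52.249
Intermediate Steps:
l = 29603 (l = 2 + 29601 = 29603)
√(l + c) = √(29603 - 26873) = √2730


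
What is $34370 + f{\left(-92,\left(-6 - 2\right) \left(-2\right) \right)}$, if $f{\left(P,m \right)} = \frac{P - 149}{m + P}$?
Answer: $\frac{2612361}{76} \approx 34373.0$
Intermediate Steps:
$f{\left(P,m \right)} = \frac{-149 + P}{P + m}$
$34370 + f{\left(-92,\left(-6 - 2\right) \left(-2\right) \right)} = 34370 + \frac{-149 - 92}{-92 + \left(-6 - 2\right) \left(-2\right)} = 34370 + \frac{1}{-92 - -16} \left(-241\right) = 34370 + \frac{1}{-92 + 16} \left(-241\right) = 34370 + \frac{1}{-76} \left(-241\right) = 34370 - - \frac{241}{76} = 34370 + \frac{241}{76} = \frac{2612361}{76}$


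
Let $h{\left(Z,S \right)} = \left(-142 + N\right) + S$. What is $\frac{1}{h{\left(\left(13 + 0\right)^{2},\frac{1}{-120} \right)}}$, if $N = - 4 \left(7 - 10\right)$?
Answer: $- \frac{120}{15601} \approx -0.0076918$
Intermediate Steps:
$N = 12$ ($N = - 4 \left(7 - 10\right) = \left(-4\right) \left(-3\right) = 12$)
$h{\left(Z,S \right)} = -130 + S$ ($h{\left(Z,S \right)} = \left(-142 + 12\right) + S = -130 + S$)
$\frac{1}{h{\left(\left(13 + 0\right)^{2},\frac{1}{-120} \right)}} = \frac{1}{-130 + \frac{1}{-120}} = \frac{1}{-130 - \frac{1}{120}} = \frac{1}{- \frac{15601}{120}} = - \frac{120}{15601}$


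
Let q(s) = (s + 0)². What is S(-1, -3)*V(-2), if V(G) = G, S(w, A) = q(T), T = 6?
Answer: -72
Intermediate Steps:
q(s) = s²
S(w, A) = 36 (S(w, A) = 6² = 36)
S(-1, -3)*V(-2) = 36*(-2) = -72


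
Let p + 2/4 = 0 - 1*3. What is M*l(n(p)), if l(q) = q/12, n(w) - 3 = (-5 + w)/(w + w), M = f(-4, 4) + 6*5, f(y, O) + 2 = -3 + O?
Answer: 1711/168 ≈ 10.185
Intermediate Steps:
f(y, O) = -5 + O (f(y, O) = -2 + (-3 + O) = -5 + O)
M = 29 (M = (-5 + 4) + 6*5 = -1 + 30 = 29)
p = -7/2 (p = -½ + (0 - 1*3) = -½ + (0 - 3) = -½ - 3 = -7/2 ≈ -3.5000)
n(w) = 3 + (-5 + w)/(2*w) (n(w) = 3 + (-5 + w)/(w + w) = 3 + (-5 + w)/((2*w)) = 3 + (-5 + w)*(1/(2*w)) = 3 + (-5 + w)/(2*w))
l(q) = q/12 (l(q) = q*(1/12) = q/12)
M*l(n(p)) = 29*(((-5 + 7*(-7/2))/(2*(-7/2)))/12) = 29*(((½)*(-2/7)*(-5 - 49/2))/12) = 29*(((½)*(-2/7)*(-59/2))/12) = 29*((1/12)*(59/14)) = 29*(59/168) = 1711/168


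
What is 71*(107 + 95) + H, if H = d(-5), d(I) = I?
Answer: 14337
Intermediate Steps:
H = -5
71*(107 + 95) + H = 71*(107 + 95) - 5 = 71*202 - 5 = 14342 - 5 = 14337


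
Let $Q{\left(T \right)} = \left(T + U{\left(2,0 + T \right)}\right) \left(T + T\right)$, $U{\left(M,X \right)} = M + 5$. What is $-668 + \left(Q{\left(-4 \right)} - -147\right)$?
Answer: $-545$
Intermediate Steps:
$U{\left(M,X \right)} = 5 + M$
$Q{\left(T \right)} = 2 T \left(7 + T\right)$ ($Q{\left(T \right)} = \left(T + \left(5 + 2\right)\right) \left(T + T\right) = \left(T + 7\right) 2 T = \left(7 + T\right) 2 T = 2 T \left(7 + T\right)$)
$-668 + \left(Q{\left(-4 \right)} - -147\right) = -668 + \left(2 \left(-4\right) \left(7 - 4\right) - -147\right) = -668 + \left(2 \left(-4\right) 3 + 147\right) = -668 + \left(-24 + 147\right) = -668 + 123 = -545$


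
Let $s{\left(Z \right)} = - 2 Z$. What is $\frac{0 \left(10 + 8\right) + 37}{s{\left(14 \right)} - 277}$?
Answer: $- \frac{37}{305} \approx -0.12131$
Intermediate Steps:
$\frac{0 \left(10 + 8\right) + 37}{s{\left(14 \right)} - 277} = \frac{0 \left(10 + 8\right) + 37}{\left(-2\right) 14 - 277} = \frac{0 \cdot 18 + 37}{-28 - 277} = \frac{0 + 37}{-305} = 37 \left(- \frac{1}{305}\right) = - \frac{37}{305}$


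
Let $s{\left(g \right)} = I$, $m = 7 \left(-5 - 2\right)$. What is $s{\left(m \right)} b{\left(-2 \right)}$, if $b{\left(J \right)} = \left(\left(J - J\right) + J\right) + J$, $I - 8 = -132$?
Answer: $496$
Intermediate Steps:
$I = -124$ ($I = 8 - 132 = -124$)
$b{\left(J \right)} = 2 J$ ($b{\left(J \right)} = \left(0 + J\right) + J = J + J = 2 J$)
$m = -49$ ($m = 7 \left(-7\right) = -49$)
$s{\left(g \right)} = -124$
$s{\left(m \right)} b{\left(-2 \right)} = - 124 \cdot 2 \left(-2\right) = \left(-124\right) \left(-4\right) = 496$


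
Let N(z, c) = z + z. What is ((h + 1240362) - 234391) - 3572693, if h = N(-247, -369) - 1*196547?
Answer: -2763763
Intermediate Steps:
N(z, c) = 2*z
h = -197041 (h = 2*(-247) - 1*196547 = -494 - 196547 = -197041)
((h + 1240362) - 234391) - 3572693 = ((-197041 + 1240362) - 234391) - 3572693 = (1043321 - 234391) - 3572693 = 808930 - 3572693 = -2763763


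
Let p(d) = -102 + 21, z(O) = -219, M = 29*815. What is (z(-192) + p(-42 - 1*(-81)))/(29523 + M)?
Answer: -150/26579 ≈ -0.0056436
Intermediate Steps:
M = 23635
p(d) = -81
(z(-192) + p(-42 - 1*(-81)))/(29523 + M) = (-219 - 81)/(29523 + 23635) = -300/53158 = -300*1/53158 = -150/26579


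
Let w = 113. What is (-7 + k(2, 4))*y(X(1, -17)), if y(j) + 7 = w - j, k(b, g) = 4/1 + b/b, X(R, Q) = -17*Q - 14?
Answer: 338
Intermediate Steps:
X(R, Q) = -14 - 17*Q
k(b, g) = 5 (k(b, g) = 4*1 + 1 = 4 + 1 = 5)
y(j) = 106 - j (y(j) = -7 + (113 - j) = 106 - j)
(-7 + k(2, 4))*y(X(1, -17)) = (-7 + 5)*(106 - (-14 - 17*(-17))) = -2*(106 - (-14 + 289)) = -2*(106 - 1*275) = -2*(106 - 275) = -2*(-169) = 338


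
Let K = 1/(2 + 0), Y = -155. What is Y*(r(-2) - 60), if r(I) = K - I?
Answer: 17825/2 ≈ 8912.5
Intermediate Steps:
K = ½ (K = 1/2 = ½ ≈ 0.50000)
r(I) = ½ - I
Y*(r(-2) - 60) = -155*((½ - 1*(-2)) - 60) = -155*((½ + 2) - 60) = -155*(5/2 - 60) = -155*(-115/2) = 17825/2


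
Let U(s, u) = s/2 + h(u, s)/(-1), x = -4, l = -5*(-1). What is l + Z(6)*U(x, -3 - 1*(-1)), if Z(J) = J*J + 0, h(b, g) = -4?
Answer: 77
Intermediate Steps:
l = 5
Z(J) = J**2 (Z(J) = J**2 + 0 = J**2)
U(s, u) = 4 + s/2 (U(s, u) = s/2 - 4/(-1) = s*(1/2) - 4*(-1) = s/2 + 4 = 4 + s/2)
l + Z(6)*U(x, -3 - 1*(-1)) = 5 + 6**2*(4 + (1/2)*(-4)) = 5 + 36*(4 - 2) = 5 + 36*2 = 5 + 72 = 77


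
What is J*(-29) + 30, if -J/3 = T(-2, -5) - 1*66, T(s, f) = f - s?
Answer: -5973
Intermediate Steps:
J = 207 (J = -3*((-5 - 1*(-2)) - 1*66) = -3*((-5 + 2) - 66) = -3*(-3 - 66) = -3*(-69) = 207)
J*(-29) + 30 = 207*(-29) + 30 = -6003 + 30 = -5973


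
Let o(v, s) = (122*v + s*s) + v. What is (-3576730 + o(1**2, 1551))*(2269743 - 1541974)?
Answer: -852221865614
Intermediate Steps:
o(v, s) = s**2 + 123*v (o(v, s) = (122*v + s**2) + v = (s**2 + 122*v) + v = s**2 + 123*v)
(-3576730 + o(1**2, 1551))*(2269743 - 1541974) = (-3576730 + (1551**2 + 123*1**2))*(2269743 - 1541974) = (-3576730 + (2405601 + 123*1))*727769 = (-3576730 + (2405601 + 123))*727769 = (-3576730 + 2405724)*727769 = -1171006*727769 = -852221865614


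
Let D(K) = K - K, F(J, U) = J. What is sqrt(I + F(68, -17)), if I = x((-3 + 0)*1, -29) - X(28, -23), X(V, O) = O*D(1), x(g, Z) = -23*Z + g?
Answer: 2*sqrt(183) ≈ 27.056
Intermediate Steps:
D(K) = 0
x(g, Z) = g - 23*Z
X(V, O) = 0 (X(V, O) = O*0 = 0)
I = 664 (I = ((-3 + 0)*1 - 23*(-29)) - 1*0 = (-3*1 + 667) + 0 = (-3 + 667) + 0 = 664 + 0 = 664)
sqrt(I + F(68, -17)) = sqrt(664 + 68) = sqrt(732) = 2*sqrt(183)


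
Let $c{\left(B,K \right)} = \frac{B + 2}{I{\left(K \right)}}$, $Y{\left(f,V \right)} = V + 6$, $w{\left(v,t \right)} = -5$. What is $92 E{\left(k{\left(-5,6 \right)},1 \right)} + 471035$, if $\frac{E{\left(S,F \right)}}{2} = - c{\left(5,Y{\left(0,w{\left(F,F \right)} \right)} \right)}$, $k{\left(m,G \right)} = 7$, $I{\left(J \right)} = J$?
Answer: $469747$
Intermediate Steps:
$Y{\left(f,V \right)} = 6 + V$
$c{\left(B,K \right)} = \frac{2 + B}{K}$ ($c{\left(B,K \right)} = \frac{B + 2}{K} = \frac{2 + B}{K}$)
$E{\left(S,F \right)} = -14$ ($E{\left(S,F \right)} = 2 \left(- \frac{2 + 5}{6 - 5}\right) = 2 \left(- \frac{7}{1}\right) = 2 \left(- 1 \cdot 7\right) = 2 \left(\left(-1\right) 7\right) = 2 \left(-7\right) = -14$)
$92 E{\left(k{\left(-5,6 \right)},1 \right)} + 471035 = 92 \left(-14\right) + 471035 = -1288 + 471035 = 469747$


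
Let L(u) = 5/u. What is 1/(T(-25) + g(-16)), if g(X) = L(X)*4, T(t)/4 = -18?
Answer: -4/293 ≈ -0.013652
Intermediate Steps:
T(t) = -72 (T(t) = 4*(-18) = -72)
g(X) = 20/X (g(X) = (5/X)*4 = 20/X)
1/(T(-25) + g(-16)) = 1/(-72 + 20/(-16)) = 1/(-72 + 20*(-1/16)) = 1/(-72 - 5/4) = 1/(-293/4) = -4/293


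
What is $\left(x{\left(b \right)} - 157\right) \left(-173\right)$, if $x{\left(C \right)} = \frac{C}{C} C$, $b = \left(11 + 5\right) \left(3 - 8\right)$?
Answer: $41001$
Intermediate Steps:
$b = -80$ ($b = 16 \left(-5\right) = -80$)
$x{\left(C \right)} = C$ ($x{\left(C \right)} = 1 C = C$)
$\left(x{\left(b \right)} - 157\right) \left(-173\right) = \left(-80 - 157\right) \left(-173\right) = \left(-237\right) \left(-173\right) = 41001$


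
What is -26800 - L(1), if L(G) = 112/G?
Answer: -26912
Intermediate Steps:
-26800 - L(1) = -26800 - 112/1 = -26800 - 112 = -26912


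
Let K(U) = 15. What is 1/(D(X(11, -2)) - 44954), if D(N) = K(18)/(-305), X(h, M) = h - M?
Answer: -61/2742197 ≈ -2.2245e-5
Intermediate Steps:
D(N) = -3/61 (D(N) = 15/(-305) = 15*(-1/305) = -3/61)
1/(D(X(11, -2)) - 44954) = 1/(-3/61 - 44954) = 1/(-2742197/61) = -61/2742197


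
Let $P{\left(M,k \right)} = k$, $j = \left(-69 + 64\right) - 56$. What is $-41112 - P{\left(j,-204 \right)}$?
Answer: $-40908$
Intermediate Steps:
$j = -61$ ($j = -5 - 56 = -61$)
$-41112 - P{\left(j,-204 \right)} = -41112 - -204 = -41112 + 204 = -40908$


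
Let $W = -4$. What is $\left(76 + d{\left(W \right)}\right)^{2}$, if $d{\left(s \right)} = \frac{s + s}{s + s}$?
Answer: $5929$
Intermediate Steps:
$d{\left(s \right)} = 1$ ($d{\left(s \right)} = \frac{2 s}{2 s} = 2 s \frac{1}{2 s} = 1$)
$\left(76 + d{\left(W \right)}\right)^{2} = \left(76 + 1\right)^{2} = 77^{2} = 5929$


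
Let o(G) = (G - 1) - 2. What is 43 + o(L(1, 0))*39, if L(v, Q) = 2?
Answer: 4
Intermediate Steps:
o(G) = -3 + G (o(G) = (-1 + G) - 2 = -3 + G)
43 + o(L(1, 0))*39 = 43 + (-3 + 2)*39 = 43 - 1*39 = 43 - 39 = 4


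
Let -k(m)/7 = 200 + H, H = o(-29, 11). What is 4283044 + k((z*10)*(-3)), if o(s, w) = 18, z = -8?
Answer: 4281518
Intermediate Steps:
H = 18
k(m) = -1526 (k(m) = -7*(200 + 18) = -7*218 = -1526)
4283044 + k((z*10)*(-3)) = 4283044 - 1526 = 4281518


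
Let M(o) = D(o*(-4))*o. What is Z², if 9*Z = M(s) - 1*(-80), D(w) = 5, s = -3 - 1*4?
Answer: 25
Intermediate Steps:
s = -7 (s = -3 - 4 = -7)
M(o) = 5*o
Z = 5 (Z = (5*(-7) - 1*(-80))/9 = (-35 + 80)/9 = (⅑)*45 = 5)
Z² = 5² = 25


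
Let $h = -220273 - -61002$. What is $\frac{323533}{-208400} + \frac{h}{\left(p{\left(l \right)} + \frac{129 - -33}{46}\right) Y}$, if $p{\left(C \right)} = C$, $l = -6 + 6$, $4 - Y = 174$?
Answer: $\frac{75896270779}{286966800} \approx 264.48$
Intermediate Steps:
$Y = -170$ ($Y = 4 - 174 = -170$)
$l = 0$
$h = -159271$ ($h = -220273 + 61002 = -159271$)
$\frac{323533}{-208400} + \frac{h}{\left(p{\left(l \right)} + \frac{129 - -33}{46}\right) Y} = \frac{323533}{-208400} - \frac{159271}{\left(0 + \frac{129 - -33}{46}\right) \left(-170\right)} = 323533 \left(- \frac{1}{208400}\right) - \frac{159271}{\left(0 + \left(129 + 33\right) \frac{1}{46}\right) \left(-170\right)} = - \frac{323533}{208400} - \frac{159271}{\left(0 + 162 \cdot \frac{1}{46}\right) \left(-170\right)} = - \frac{323533}{208400} - \frac{159271}{\left(0 + \frac{81}{23}\right) \left(-170\right)} = - \frac{323533}{208400} - \frac{159271}{\frac{81}{23} \left(-170\right)} = - \frac{323533}{208400} - \frac{159271}{- \frac{13770}{23}} = - \frac{323533}{208400} - - \frac{3663233}{13770} = - \frac{323533}{208400} + \frac{3663233}{13770} = \frac{75896270779}{286966800}$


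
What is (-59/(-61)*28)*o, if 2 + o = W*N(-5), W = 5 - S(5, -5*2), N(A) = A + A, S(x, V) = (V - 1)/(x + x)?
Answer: -104076/61 ≈ -1706.2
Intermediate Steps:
S(x, V) = (-1 + V)/(2*x) (S(x, V) = (-1 + V)/((2*x)) = (-1 + V)*(1/(2*x)) = (-1 + V)/(2*x))
N(A) = 2*A
W = 61/10 (W = 5 - (-1 - 5*2)/(2*5) = 5 - (-1 - 10)/(2*5) = 5 - (-11)/(2*5) = 5 - 1*(-11/10) = 5 + 11/10 = 61/10 ≈ 6.1000)
o = -63 (o = -2 + 61*(2*(-5))/10 = -2 + (61/10)*(-10) = -2 - 61 = -63)
(-59/(-61)*28)*o = (-59/(-61)*28)*(-63) = (-59*(-1/61)*28)*(-63) = ((59/61)*28)*(-63) = (1652/61)*(-63) = -104076/61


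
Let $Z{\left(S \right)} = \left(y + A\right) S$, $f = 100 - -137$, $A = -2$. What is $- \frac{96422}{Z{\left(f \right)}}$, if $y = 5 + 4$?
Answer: $- \frac{96422}{1659} \approx -58.121$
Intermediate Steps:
$f = 237$ ($f = 100 + 137 = 237$)
$y = 9$
$Z{\left(S \right)} = 7 S$ ($Z{\left(S \right)} = \left(9 - 2\right) S = 7 S$)
$- \frac{96422}{Z{\left(f \right)}} = - \frac{96422}{7 \cdot 237} = - \frac{96422}{1659}$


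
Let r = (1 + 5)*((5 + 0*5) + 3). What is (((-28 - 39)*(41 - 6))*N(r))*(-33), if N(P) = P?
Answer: 3714480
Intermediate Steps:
r = 48 (r = 6*((5 + 0) + 3) = 6*(5 + 3) = 6*8 = 48)
(((-28 - 39)*(41 - 6))*N(r))*(-33) = (((-28 - 39)*(41 - 6))*48)*(-33) = (-67*35*48)*(-33) = -2345*48*(-33) = -112560*(-33) = 3714480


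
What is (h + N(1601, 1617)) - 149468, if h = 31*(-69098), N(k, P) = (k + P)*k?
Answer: 2860512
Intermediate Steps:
N(k, P) = k*(P + k) (N(k, P) = (P + k)*k = k*(P + k))
h = -2142038
(h + N(1601, 1617)) - 149468 = (-2142038 + 1601*(1617 + 1601)) - 149468 = (-2142038 + 1601*3218) - 149468 = (-2142038 + 5152018) - 149468 = 3009980 - 149468 = 2860512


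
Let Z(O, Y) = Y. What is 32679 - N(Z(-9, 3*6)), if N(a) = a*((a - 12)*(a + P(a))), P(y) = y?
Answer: 28791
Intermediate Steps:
N(a) = 2*a**2*(-12 + a) (N(a) = a*((a - 12)*(a + a)) = a*((-12 + a)*(2*a)) = a*(2*a*(-12 + a)) = 2*a**2*(-12 + a))
32679 - N(Z(-9, 3*6)) = 32679 - 2*(3*6)**2*(-12 + 3*6) = 32679 - 2*18**2*(-12 + 18) = 32679 - 2*324*6 = 32679 - 1*3888 = 32679 - 3888 = 28791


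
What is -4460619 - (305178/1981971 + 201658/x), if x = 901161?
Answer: -885222290428497385/198452774259 ≈ -4.4606e+6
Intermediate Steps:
-4460619 - (305178/1981971 + 201658/x) = -4460619 - (305178/1981971 + 201658/901161) = -4460619 - (305178*(1/1981971) + 201658*(1/901161)) = -4460619 - (101726/660657 + 201658/901161) = -4460619 - 1*74966091064/198452774259 = -4460619 - 74966091064/198452774259 = -885222290428497385/198452774259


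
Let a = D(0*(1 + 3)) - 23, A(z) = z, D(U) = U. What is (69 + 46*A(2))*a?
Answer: -3703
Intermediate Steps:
a = -23 (a = 0*(1 + 3) - 23 = 0*4 - 23 = 0 - 23 = -23)
(69 + 46*A(2))*a = (69 + 46*2)*(-23) = (69 + 92)*(-23) = 161*(-23) = -3703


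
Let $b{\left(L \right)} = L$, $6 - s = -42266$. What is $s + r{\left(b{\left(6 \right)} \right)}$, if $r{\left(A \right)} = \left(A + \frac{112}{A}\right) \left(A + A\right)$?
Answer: $42568$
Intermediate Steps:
$s = 42272$ ($s = 6 - -42266 = 6 + 42266 = 42272$)
$r{\left(A \right)} = 2 A \left(A + \frac{112}{A}\right)$ ($r{\left(A \right)} = \left(A + \frac{112}{A}\right) 2 A = 2 A \left(A + \frac{112}{A}\right)$)
$s + r{\left(b{\left(6 \right)} \right)} = 42272 + \left(224 + 2 \cdot 6^{2}\right) = 42272 + \left(224 + 2 \cdot 36\right) = 42272 + \left(224 + 72\right) = 42272 + 296 = 42568$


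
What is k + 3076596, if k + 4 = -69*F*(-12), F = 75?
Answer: 3138692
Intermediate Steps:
k = 62096 (k = -4 - 69*75*(-12) = -4 - 5175*(-12) = -4 + 62100 = 62096)
k + 3076596 = 62096 + 3076596 = 3138692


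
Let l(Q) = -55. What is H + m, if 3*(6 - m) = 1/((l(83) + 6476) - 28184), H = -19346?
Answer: -1262689259/65289 ≈ -19340.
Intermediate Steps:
m = 391735/65289 (m = 6 - 1/(3*((-55 + 6476) - 28184)) = 6 - 1/(3*(6421 - 28184)) = 6 - ⅓/(-21763) = 6 - ⅓*(-1/21763) = 6 + 1/65289 = 391735/65289 ≈ 6.0000)
H + m = -19346 + 391735/65289 = -1262689259/65289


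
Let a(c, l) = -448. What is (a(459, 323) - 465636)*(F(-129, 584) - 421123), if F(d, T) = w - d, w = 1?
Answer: 196218101412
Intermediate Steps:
F(d, T) = 1 - d
(a(459, 323) - 465636)*(F(-129, 584) - 421123) = (-448 - 465636)*((1 - 1*(-129)) - 421123) = -466084*((1 + 129) - 421123) = -466084*(130 - 421123) = -466084*(-420993) = 196218101412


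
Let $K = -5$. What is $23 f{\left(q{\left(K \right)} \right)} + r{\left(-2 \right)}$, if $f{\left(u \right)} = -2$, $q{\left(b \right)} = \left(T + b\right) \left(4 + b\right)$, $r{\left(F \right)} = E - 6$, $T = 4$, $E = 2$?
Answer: $-50$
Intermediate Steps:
$r{\left(F \right)} = -4$ ($r{\left(F \right)} = 2 - 6 = -4$)
$q{\left(b \right)} = \left(4 + b\right)^{2}$ ($q{\left(b \right)} = \left(4 + b\right) \left(4 + b\right) = \left(4 + b\right)^{2}$)
$23 f{\left(q{\left(K \right)} \right)} + r{\left(-2 \right)} = 23 \left(-2\right) - 4 = -46 - 4 = -50$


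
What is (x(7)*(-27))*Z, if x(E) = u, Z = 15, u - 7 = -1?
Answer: -2430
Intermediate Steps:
u = 6 (u = 7 - 1 = 6)
x(E) = 6
(x(7)*(-27))*Z = (6*(-27))*15 = -162*15 = -2430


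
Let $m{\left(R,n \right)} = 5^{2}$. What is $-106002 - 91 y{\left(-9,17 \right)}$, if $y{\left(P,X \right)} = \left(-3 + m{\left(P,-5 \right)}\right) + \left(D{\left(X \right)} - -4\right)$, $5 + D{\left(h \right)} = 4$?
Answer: $-108277$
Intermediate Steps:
$D{\left(h \right)} = -1$ ($D{\left(h \right)} = -5 + 4 = -1$)
$m{\left(R,n \right)} = 25$
$y{\left(P,X \right)} = 25$ ($y{\left(P,X \right)} = \left(-3 + 25\right) - -3 = 22 + \left(-1 + 4\right) = 22 + 3 = 25$)
$-106002 - 91 y{\left(-9,17 \right)} = -106002 - 91 \cdot 25 = -106002 - 2275 = -108277$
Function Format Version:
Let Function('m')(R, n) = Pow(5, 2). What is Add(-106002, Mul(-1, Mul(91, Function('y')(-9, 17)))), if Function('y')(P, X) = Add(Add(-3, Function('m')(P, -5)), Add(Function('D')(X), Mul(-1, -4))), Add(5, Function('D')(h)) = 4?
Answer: -108277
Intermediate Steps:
Function('D')(h) = -1 (Function('D')(h) = Add(-5, 4) = -1)
Function('m')(R, n) = 25
Function('y')(P, X) = 25 (Function('y')(P, X) = Add(Add(-3, 25), Add(-1, Mul(-1, -4))) = Add(22, Add(-1, 4)) = Add(22, 3) = 25)
Add(-106002, Mul(-1, Mul(91, Function('y')(-9, 17)))) = Add(-106002, Mul(-1, Mul(91, 25))) = Add(-106002, Mul(-1, 2275)) = Add(-106002, -2275) = -108277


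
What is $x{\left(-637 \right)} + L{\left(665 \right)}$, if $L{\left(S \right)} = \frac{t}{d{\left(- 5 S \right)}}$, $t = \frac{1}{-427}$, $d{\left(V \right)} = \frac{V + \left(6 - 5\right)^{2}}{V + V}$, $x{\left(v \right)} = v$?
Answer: $- \frac{64580809}{101382} \approx -637.0$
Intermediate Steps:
$d{\left(V \right)} = \frac{1 + V}{2 V}$ ($d{\left(V \right)} = \frac{V + 1^{2}}{2 V} = \left(V + 1\right) \frac{1}{2 V} = \left(1 + V\right) \frac{1}{2 V} = \frac{1 + V}{2 V}$)
$t = - \frac{1}{427} \approx -0.0023419$
$L{\left(S \right)} = \frac{10 S}{427 \left(1 - 5 S\right)}$ ($L{\left(S \right)} = - \frac{1}{427 \frac{1 - 5 S}{2 \left(- 5 S\right)}} = - \frac{1}{427 \frac{- \frac{1}{5 S} \left(1 - 5 S\right)}{2}} = - \frac{1}{427 \left(- \frac{1 - 5 S}{10 S}\right)} = - \frac{\left(-10\right) S \frac{1}{1 - 5 S}}{427} = \frac{10 S}{427 \left(1 - 5 S\right)}$)
$x{\left(-637 \right)} + L{\left(665 \right)} = -637 - \frac{6650}{-427 + 2135 \cdot 665} = -637 - \frac{6650}{-427 + 1419775} = -637 - \frac{6650}{1419348} = -637 - 6650 \cdot \frac{1}{1419348} = -637 - \frac{475}{101382} = - \frac{64580809}{101382}$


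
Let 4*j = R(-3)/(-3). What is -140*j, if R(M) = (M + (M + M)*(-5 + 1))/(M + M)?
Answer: -245/6 ≈ -40.833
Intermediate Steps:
R(M) = -7/2 (R(M) = (M + (2*M)*(-4))/((2*M)) = (M - 8*M)*(1/(2*M)) = (-7*M)*(1/(2*M)) = -7/2)
j = 7/24 (j = (-7/2/(-3))/4 = (-7/2*(-1/3))/4 = (1/4)*(7/6) = 7/24 ≈ 0.29167)
-140*j = -140*7/24 = -28*35/24 = -245/6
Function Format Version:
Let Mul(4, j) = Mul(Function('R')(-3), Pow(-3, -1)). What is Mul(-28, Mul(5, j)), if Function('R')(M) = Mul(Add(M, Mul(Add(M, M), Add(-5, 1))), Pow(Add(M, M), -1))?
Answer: Rational(-245, 6) ≈ -40.833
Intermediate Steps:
Function('R')(M) = Rational(-7, 2) (Function('R')(M) = Mul(Add(M, Mul(Mul(2, M), -4)), Pow(Mul(2, M), -1)) = Mul(Add(M, Mul(-8, M)), Mul(Rational(1, 2), Pow(M, -1))) = Mul(Mul(-7, M), Mul(Rational(1, 2), Pow(M, -1))) = Rational(-7, 2))
j = Rational(7, 24) (j = Mul(Rational(1, 4), Mul(Rational(-7, 2), Pow(-3, -1))) = Mul(Rational(1, 4), Mul(Rational(-7, 2), Rational(-1, 3))) = Mul(Rational(1, 4), Rational(7, 6)) = Rational(7, 24) ≈ 0.29167)
Mul(-28, Mul(5, j)) = Mul(-28, Mul(5, Rational(7, 24))) = Mul(-28, Rational(35, 24)) = Rational(-245, 6)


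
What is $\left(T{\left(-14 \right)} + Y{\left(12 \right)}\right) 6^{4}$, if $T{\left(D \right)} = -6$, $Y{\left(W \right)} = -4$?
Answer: $-12960$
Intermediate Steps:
$\left(T{\left(-14 \right)} + Y{\left(12 \right)}\right) 6^{4} = \left(-6 - 4\right) 6^{4} = \left(-10\right) 1296 = -12960$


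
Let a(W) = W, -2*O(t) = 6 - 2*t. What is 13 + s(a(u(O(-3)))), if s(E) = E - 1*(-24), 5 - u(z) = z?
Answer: 48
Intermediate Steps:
O(t) = -3 + t (O(t) = -(6 - 2*t)/2 = -3 + t)
u(z) = 5 - z
s(E) = 24 + E (s(E) = E + 24 = 24 + E)
13 + s(a(u(O(-3)))) = 13 + (24 + (5 - (-3 - 3))) = 13 + (24 + (5 - 1*(-6))) = 13 + (24 + (5 + 6)) = 13 + (24 + 11) = 13 + 35 = 48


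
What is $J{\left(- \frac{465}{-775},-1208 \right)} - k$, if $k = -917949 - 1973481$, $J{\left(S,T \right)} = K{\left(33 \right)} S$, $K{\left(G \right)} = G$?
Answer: $\frac{14457249}{5} \approx 2.8914 \cdot 10^{6}$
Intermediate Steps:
$J{\left(S,T \right)} = 33 S$
$k = -2891430$ ($k = -917949 - 1973481 = -2891430$)
$J{\left(- \frac{465}{-775},-1208 \right)} - k = 33 \left(- \frac{465}{-775}\right) - -2891430 = 33 \left(\left(-465\right) \left(- \frac{1}{775}\right)\right) + 2891430 = 33 \cdot \frac{3}{5} + 2891430 = \frac{99}{5} + 2891430 = \frac{14457249}{5}$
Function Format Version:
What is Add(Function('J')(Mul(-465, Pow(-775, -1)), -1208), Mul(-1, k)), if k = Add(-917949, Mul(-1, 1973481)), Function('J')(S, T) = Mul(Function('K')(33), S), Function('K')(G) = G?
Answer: Rational(14457249, 5) ≈ 2.8914e+6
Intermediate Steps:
Function('J')(S, T) = Mul(33, S)
k = -2891430 (k = Add(-917949, -1973481) = -2891430)
Add(Function('J')(Mul(-465, Pow(-775, -1)), -1208), Mul(-1, k)) = Add(Mul(33, Mul(-465, Pow(-775, -1))), Mul(-1, -2891430)) = Add(Mul(33, Mul(-465, Rational(-1, 775))), 2891430) = Add(Mul(33, Rational(3, 5)), 2891430) = Add(Rational(99, 5), 2891430) = Rational(14457249, 5)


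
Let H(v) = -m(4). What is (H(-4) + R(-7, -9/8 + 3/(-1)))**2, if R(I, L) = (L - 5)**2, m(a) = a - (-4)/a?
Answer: 25090081/4096 ≈ 6125.5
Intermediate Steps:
m(a) = a + 4/a
R(I, L) = (-5 + L)**2
H(v) = -5 (H(v) = -(4 + 4/4) = -(4 + 4*(1/4)) = -(4 + 1) = -1*5 = -5)
(H(-4) + R(-7, -9/8 + 3/(-1)))**2 = (-5 + (-5 + (-9/8 + 3/(-1)))**2)**2 = (-5 + (-5 + (-9*1/8 + 3*(-1)))**2)**2 = (-5 + (-5 + (-9/8 - 3))**2)**2 = (-5 + (-5 - 33/8)**2)**2 = (-5 + (-73/8)**2)**2 = (-5 + 5329/64)**2 = (5009/64)**2 = 25090081/4096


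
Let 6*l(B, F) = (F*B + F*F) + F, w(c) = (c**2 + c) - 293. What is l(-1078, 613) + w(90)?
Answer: -118525/3 ≈ -39508.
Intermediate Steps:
w(c) = -293 + c + c**2 (w(c) = (c + c**2) - 293 = -293 + c + c**2)
l(B, F) = F/6 + F**2/6 + B*F/6 (l(B, F) = ((F*B + F*F) + F)/6 = ((B*F + F**2) + F)/6 = ((F**2 + B*F) + F)/6 = (F + F**2 + B*F)/6 = F/6 + F**2/6 + B*F/6)
l(-1078, 613) + w(90) = (1/6)*613*(1 - 1078 + 613) + (-293 + 90 + 90**2) = (1/6)*613*(-464) + (-293 + 90 + 8100) = -142216/3 + 7897 = -118525/3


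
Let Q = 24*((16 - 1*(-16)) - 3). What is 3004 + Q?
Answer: 3700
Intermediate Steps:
Q = 696 (Q = 24*((16 + 16) - 3) = 24*(32 - 3) = 24*29 = 696)
3004 + Q = 3004 + 696 = 3700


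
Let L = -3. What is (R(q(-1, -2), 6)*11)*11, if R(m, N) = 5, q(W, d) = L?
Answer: 605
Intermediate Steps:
q(W, d) = -3
(R(q(-1, -2), 6)*11)*11 = (5*11)*11 = 55*11 = 605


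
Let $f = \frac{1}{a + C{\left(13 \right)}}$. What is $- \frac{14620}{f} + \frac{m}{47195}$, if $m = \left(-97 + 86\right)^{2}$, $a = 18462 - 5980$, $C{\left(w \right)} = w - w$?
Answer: $- \frac{8612466413679}{47195} \approx -1.8249 \cdot 10^{8}$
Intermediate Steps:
$C{\left(w \right)} = 0$
$a = 12482$
$m = 121$ ($m = \left(-11\right)^{2} = 121$)
$f = \frac{1}{12482}$ ($f = \frac{1}{12482 + 0} = \frac{1}{12482} \approx 8.0115 \cdot 10^{-5}$)
$- \frac{14620}{f} + \frac{m}{47195} = - 14620 \frac{1}{\frac{1}{12482}} + \frac{121}{47195} = \left(-14620\right) 12482 + 121 \cdot \frac{1}{47195} = -182486840 + \frac{121}{47195} = - \frac{8612466413679}{47195}$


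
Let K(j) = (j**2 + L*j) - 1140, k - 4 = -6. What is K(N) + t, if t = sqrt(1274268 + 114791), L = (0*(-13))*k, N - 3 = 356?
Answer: 127741 + sqrt(1389059) ≈ 1.2892e+5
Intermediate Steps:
k = -2 (k = 4 - 6 = -2)
N = 359 (N = 3 + 356 = 359)
L = 0 (L = (0*(-13))*(-2) = 0*(-2) = 0)
K(j) = -1140 + j**2 (K(j) = (j**2 + 0*j) - 1140 = (j**2 + 0) - 1140 = j**2 - 1140 = -1140 + j**2)
t = sqrt(1389059) ≈ 1178.6
K(N) + t = (-1140 + 359**2) + sqrt(1389059) = (-1140 + 128881) + sqrt(1389059) = 127741 + sqrt(1389059)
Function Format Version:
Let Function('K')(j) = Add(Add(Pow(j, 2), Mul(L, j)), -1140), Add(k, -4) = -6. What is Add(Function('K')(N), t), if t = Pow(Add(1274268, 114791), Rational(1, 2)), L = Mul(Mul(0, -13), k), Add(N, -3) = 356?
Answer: Add(127741, Pow(1389059, Rational(1, 2))) ≈ 1.2892e+5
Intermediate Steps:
k = -2 (k = Add(4, -6) = -2)
N = 359 (N = Add(3, 356) = 359)
L = 0 (L = Mul(Mul(0, -13), -2) = Mul(0, -2) = 0)
Function('K')(j) = Add(-1140, Pow(j, 2)) (Function('K')(j) = Add(Add(Pow(j, 2), Mul(0, j)), -1140) = Add(Add(Pow(j, 2), 0), -1140) = Add(Pow(j, 2), -1140) = Add(-1140, Pow(j, 2)))
t = Pow(1389059, Rational(1, 2)) ≈ 1178.6
Add(Function('K')(N), t) = Add(Add(-1140, Pow(359, 2)), Pow(1389059, Rational(1, 2))) = Add(Add(-1140, 128881), Pow(1389059, Rational(1, 2))) = Add(127741, Pow(1389059, Rational(1, 2)))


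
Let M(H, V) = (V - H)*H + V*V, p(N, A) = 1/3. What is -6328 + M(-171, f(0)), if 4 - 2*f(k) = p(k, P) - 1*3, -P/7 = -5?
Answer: -325151/9 ≈ -36128.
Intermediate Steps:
P = 35 (P = -7*(-5) = 35)
p(N, A) = 1/3
f(k) = 10/3 (f(k) = 2 - (1/3 - 1*3)/2 = 2 - (1/3 - 3)/2 = 2 - 1/2*(-8/3) = 2 + 4/3 = 10/3)
M(H, V) = V**2 + H*(V - H) (M(H, V) = H*(V - H) + V**2 = V**2 + H*(V - H))
-6328 + M(-171, f(0)) = -6328 + ((10/3)**2 - 1*(-171)**2 - 171*10/3) = -6328 + (100/9 - 1*29241 - 570) = -6328 + (100/9 - 29241 - 570) = -6328 - 268199/9 = -325151/9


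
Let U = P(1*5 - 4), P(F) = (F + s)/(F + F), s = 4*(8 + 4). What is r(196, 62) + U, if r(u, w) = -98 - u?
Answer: -539/2 ≈ -269.50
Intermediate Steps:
s = 48 (s = 4*12 = 48)
P(F) = (48 + F)/(2*F) (P(F) = (F + 48)/(F + F) = (48 + F)/((2*F)) = (48 + F)*(1/(2*F)) = (48 + F)/(2*F))
U = 49/2 (U = (48 + (1*5 - 4))/(2*(1*5 - 4)) = (48 + (5 - 4))/(2*(5 - 4)) = (1/2)*(48 + 1)/1 = (1/2)*1*49 = 49/2 ≈ 24.500)
r(196, 62) + U = (-98 - 1*196) + 49/2 = (-98 - 196) + 49/2 = -294 + 49/2 = -539/2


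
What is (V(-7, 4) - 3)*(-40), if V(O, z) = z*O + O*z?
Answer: 2360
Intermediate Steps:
V(O, z) = 2*O*z (V(O, z) = O*z + O*z = 2*O*z)
(V(-7, 4) - 3)*(-40) = (2*(-7)*4 - 3)*(-40) = (-56 - 3)*(-40) = -59*(-40) = 2360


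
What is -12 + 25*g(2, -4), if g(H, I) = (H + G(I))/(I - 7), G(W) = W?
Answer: -82/11 ≈ -7.4545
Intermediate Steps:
g(H, I) = (H + I)/(-7 + I) (g(H, I) = (H + I)/(I - 7) = (H + I)/(-7 + I))
-12 + 25*g(2, -4) = -12 + 25*((2 - 4)/(-7 - 4)) = -12 + 25*(-2/(-11)) = -12 + 25*(-1/11*(-2)) = -12 + 25*(2/11) = -12 + 50/11 = -82/11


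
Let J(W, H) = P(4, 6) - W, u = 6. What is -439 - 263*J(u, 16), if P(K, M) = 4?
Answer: 87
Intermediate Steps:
J(W, H) = 4 - W
-439 - 263*J(u, 16) = -439 - 263*(4 - 1*6) = -439 - 263*(4 - 6) = -439 - 263*(-2) = -439 + 526 = 87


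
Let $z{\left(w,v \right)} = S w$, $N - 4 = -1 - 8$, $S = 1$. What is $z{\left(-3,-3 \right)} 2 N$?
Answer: $30$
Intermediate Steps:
$N = -5$ ($N = 4 - 9 = -5$)
$z{\left(w,v \right)} = w$ ($z{\left(w,v \right)} = 1 w = w$)
$z{\left(-3,-3 \right)} 2 N = \left(-3\right) 2 \left(-5\right) = \left(-6\right) \left(-5\right) = 30$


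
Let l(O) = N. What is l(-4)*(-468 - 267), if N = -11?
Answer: 8085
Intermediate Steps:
l(O) = -11
l(-4)*(-468 - 267) = -11*(-468 - 267) = -11*(-735) = 8085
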